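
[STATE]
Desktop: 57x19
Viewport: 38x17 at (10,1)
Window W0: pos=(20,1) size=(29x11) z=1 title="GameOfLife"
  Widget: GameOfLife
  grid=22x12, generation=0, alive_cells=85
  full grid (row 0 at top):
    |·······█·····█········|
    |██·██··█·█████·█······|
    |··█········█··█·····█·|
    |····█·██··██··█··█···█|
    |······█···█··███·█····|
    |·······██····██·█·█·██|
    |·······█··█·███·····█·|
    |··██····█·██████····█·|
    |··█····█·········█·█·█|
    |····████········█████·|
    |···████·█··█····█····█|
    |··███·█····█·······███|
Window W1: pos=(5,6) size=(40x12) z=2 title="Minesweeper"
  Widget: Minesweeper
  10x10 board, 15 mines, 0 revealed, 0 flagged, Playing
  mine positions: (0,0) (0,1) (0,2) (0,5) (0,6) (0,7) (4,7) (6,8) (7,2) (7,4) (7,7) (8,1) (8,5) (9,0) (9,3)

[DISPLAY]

          ┏━━━━━━━━━━━━━━━━━━━━━━━━━━━
          ┃ GameOfLife                
          ┠───────────────────────────
          ┃Gen: 0                     
          ┃····█·██··██··█··█···█     
━━━━━━━━━━━━━━━━━━━━━━━━━━━━━━━━━━┓   
esweeper                          ┃   
──────────────────────────────────┨   
■■■■■■                            ┃   
■■■■■■                            ┃   
■■■■■■                            ┃━━━
■■■■■■                            ┃   
■■■■■■                            ┃   
■■■■■■                            ┃   
■■■■■■                            ┃   
■■■■■■                            ┃   
━━━━━━━━━━━━━━━━━━━━━━━━━━━━━━━━━━┛   


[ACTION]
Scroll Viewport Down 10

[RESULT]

          ┃ GameOfLife                
          ┠───────────────────────────
          ┃Gen: 0                     
          ┃····█·██··██··█··█···█     
━━━━━━━━━━━━━━━━━━━━━━━━━━━━━━━━━━┓   
esweeper                          ┃   
──────────────────────────────────┨   
■■■■■■                            ┃   
■■■■■■                            ┃   
■■■■■■                            ┃━━━
■■■■■■                            ┃   
■■■■■■                            ┃   
■■■■■■                            ┃   
■■■■■■                            ┃   
■■■■■■                            ┃   
━━━━━━━━━━━━━━━━━━━━━━━━━━━━━━━━━━┛   
                                      


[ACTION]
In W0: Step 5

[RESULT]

          ┃ GameOfLife                
          ┠───────────────────────────
          ┃Gen: 5                     
          ┃·················█····     
━━━━━━━━━━━━━━━━━━━━━━━━━━━━━━━━━━┓   
esweeper                          ┃   
──────────────────────────────────┨   
■■■■■■                            ┃   
■■■■■■                            ┃   
■■■■■■                            ┃━━━
■■■■■■                            ┃   
■■■■■■                            ┃   
■■■■■■                            ┃   
■■■■■■                            ┃   
■■■■■■                            ┃   
━━━━━━━━━━━━━━━━━━━━━━━━━━━━━━━━━━┛   
                                      


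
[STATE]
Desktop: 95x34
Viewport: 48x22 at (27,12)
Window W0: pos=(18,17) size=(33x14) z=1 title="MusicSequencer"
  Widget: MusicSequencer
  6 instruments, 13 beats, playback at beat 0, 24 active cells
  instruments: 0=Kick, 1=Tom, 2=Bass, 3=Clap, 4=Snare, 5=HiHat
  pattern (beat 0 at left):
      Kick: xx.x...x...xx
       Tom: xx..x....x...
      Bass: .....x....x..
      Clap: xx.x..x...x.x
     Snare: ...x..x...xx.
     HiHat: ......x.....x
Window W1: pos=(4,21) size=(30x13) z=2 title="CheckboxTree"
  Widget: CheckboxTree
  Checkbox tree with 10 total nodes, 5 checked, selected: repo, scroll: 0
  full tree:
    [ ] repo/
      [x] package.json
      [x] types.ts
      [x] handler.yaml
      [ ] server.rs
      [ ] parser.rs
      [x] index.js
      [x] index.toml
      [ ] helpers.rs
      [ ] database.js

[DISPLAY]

                                                
                                                
                                                
                                                
                                                
━━━━━━━━━━━━━━━━━━━━━━━┓                        
quencer                ┃                        
───────────────────────┨                        
23456789012            ┃                        
━━━━━━┓··██            ┃                        
      ┃█···            ┃                        
──────┨·█··            ┃                        
      ┃·█·█            ┃                        
      ┃·██·            ┃                        
      ┃···█            ┃                        
      ┃                ┃                        
      ┃                ┃                        
      ┃                ┃                        
      ┃━━━━━━━━━━━━━━━━┛                        
      ┃                                         
      ┃                                         
━━━━━━┛                                         


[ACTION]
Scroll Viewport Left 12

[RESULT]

                                                
                                                
                                                
                                                
                                                
   ┏━━━━━━━━━━━━━━━━━━━━━━━━━━━━━━━┓            
   ┃ MusicSequencer                ┃            
   ┠───────────────────────────────┨            
   ┃      ▼123456789012            ┃            
━━━━━━━━━━━━━━━━━━┓··██            ┃            
ree               ┃█···            ┃            
──────────────────┨·█··            ┃            
                  ┃·█·█            ┃            
kage.json         ┃·██·            ┃            
es.ts             ┃···█            ┃            
dler.yaml         ┃                ┃            
ver.rs            ┃                ┃            
ser.rs            ┃                ┃            
ex.js             ┃━━━━━━━━━━━━━━━━┛            
ex.toml           ┃                             
pers.rs           ┃                             
━━━━━━━━━━━━━━━━━━┛                             


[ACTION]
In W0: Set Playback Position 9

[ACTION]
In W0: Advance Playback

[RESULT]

                                                
                                                
                                                
                                                
                                                
   ┏━━━━━━━━━━━━━━━━━━━━━━━━━━━━━━━┓            
   ┃ MusicSequencer                ┃            
   ┠───────────────────────────────┨            
   ┃      0123456789▼12            ┃            
━━━━━━━━━━━━━━━━━━┓··██            ┃            
ree               ┃█···            ┃            
──────────────────┨·█··            ┃            
                  ┃·█·█            ┃            
kage.json         ┃·██·            ┃            
es.ts             ┃···█            ┃            
dler.yaml         ┃                ┃            
ver.rs            ┃                ┃            
ser.rs            ┃                ┃            
ex.js             ┃━━━━━━━━━━━━━━━━┛            
ex.toml           ┃                             
pers.rs           ┃                             
━━━━━━━━━━━━━━━━━━┛                             


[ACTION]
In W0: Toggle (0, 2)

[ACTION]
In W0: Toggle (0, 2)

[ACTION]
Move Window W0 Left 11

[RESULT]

                                                
                                                
                                                
                                                
                                                
━━━━━━━━━━━━━━━━━━━━━━━━┓                       
equencer                ┃                       
────────────────────────┨                       
123456789▼12            ┃                       
━━━━━━━━━━━━━━━━━━┓     ┃                       
ree               ┃     ┃                       
──────────────────┨     ┃                       
                  ┃     ┃                       
kage.json         ┃     ┃                       
es.ts             ┃     ┃                       
dler.yaml         ┃     ┃                       
ver.rs            ┃     ┃                       
ser.rs            ┃     ┃                       
ex.js             ┃━━━━━┛                       
ex.toml           ┃                             
pers.rs           ┃                             
━━━━━━━━━━━━━━━━━━┛                             


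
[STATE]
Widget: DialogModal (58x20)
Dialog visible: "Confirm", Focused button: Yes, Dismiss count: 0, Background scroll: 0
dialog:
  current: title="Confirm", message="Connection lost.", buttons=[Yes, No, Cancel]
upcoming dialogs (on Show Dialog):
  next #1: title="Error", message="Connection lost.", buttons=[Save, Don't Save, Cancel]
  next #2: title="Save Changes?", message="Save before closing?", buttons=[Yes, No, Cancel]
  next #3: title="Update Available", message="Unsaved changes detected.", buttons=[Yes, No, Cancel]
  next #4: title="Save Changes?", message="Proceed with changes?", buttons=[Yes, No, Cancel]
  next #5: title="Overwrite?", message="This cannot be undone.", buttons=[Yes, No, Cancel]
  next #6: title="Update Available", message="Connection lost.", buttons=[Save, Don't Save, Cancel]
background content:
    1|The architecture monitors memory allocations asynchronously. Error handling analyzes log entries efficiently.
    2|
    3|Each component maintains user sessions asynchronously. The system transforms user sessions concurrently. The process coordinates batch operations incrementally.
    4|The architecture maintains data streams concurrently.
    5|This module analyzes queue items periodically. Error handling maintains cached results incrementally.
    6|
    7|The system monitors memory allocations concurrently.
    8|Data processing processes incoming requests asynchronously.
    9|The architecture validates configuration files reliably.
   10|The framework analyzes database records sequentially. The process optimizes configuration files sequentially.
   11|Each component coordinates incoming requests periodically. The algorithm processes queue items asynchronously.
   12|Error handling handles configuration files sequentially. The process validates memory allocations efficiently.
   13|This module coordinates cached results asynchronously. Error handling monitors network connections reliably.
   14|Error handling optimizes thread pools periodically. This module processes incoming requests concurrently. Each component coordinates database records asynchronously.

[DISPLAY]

The architecture monitors memory allocations asynchronousl
                                                          
Each component maintains user sessions asynchronously. The
The architecture maintains data streams concurrently.     
This module analyzes queue items periodically. Error handl
                                                          
The system monitors memory allocations concurrently.      
Data processing p┌─────────────────────┐sts asynchronously
The architecture │       Confirm       │ files reliably.  
The framework ana│   Connection lost.  │sequentially. The 
Each component co│ [Yes]  No   Cancel  │ests periodically.
Error handling ha└─────────────────────┘es sequentially. T
This module coordinates cached results asynchronously. Err
Error handling optimizes thread pools periodically. This m
                                                          
                                                          
                                                          
                                                          
                                                          
                                                          


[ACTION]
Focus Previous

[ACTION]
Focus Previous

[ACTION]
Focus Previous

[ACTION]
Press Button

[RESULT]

The architecture monitors memory allocations asynchronousl
                                                          
Each component maintains user sessions asynchronously. The
The architecture maintains data streams concurrently.     
This module analyzes queue items periodically. Error handl
                                                          
The system monitors memory allocations concurrently.      
Data processing processes incoming requests asynchronously
The architecture validates configuration files reliably.  
The framework analyzes database records sequentially. The 
Each component coordinates incoming requests periodically.
Error handling handles configuration files sequentially. T
This module coordinates cached results asynchronously. Err
Error handling optimizes thread pools periodically. This m
                                                          
                                                          
                                                          
                                                          
                                                          
                                                          


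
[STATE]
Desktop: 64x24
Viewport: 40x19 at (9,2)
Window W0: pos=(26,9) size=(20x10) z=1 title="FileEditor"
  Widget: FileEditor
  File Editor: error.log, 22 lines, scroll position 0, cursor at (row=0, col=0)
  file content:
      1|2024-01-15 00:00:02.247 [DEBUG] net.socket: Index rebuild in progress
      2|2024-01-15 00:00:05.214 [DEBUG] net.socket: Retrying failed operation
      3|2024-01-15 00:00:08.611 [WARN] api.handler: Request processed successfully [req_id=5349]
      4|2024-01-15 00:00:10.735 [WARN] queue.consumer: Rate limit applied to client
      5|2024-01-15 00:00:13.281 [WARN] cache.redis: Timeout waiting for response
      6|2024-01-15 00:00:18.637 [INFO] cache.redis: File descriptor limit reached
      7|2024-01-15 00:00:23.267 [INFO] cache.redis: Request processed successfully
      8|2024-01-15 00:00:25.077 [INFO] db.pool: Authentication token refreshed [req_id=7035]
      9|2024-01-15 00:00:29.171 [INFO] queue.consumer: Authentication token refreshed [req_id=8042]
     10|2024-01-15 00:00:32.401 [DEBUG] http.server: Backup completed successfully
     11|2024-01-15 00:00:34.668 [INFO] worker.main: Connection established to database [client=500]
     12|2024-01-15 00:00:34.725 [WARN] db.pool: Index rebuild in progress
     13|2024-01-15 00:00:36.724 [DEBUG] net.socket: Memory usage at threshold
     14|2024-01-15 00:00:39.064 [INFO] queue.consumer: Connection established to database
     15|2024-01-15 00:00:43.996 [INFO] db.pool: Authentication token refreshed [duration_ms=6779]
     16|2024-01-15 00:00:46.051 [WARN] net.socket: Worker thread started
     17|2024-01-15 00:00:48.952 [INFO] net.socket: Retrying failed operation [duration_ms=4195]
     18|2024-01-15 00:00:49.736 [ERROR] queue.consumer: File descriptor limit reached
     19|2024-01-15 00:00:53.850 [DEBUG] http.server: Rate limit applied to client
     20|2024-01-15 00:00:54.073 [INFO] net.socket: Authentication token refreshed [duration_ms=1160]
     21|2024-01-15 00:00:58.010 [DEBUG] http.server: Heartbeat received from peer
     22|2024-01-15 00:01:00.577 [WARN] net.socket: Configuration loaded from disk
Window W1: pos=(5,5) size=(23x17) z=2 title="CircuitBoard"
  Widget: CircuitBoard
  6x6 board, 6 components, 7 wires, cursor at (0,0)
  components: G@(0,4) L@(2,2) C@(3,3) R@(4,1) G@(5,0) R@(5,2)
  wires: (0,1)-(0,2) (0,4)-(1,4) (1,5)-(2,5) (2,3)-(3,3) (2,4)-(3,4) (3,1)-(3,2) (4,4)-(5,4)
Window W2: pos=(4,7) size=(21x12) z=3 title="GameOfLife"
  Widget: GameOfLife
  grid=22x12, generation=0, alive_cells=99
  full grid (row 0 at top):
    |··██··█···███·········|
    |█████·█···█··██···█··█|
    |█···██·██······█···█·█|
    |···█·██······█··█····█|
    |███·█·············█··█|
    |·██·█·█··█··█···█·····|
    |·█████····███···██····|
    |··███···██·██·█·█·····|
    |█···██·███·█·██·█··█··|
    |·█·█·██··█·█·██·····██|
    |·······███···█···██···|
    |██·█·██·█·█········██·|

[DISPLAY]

                                        
                                        
                                        
━━━━━━━━━━━━━━━━━━┓                     
rcuitBoard        ┃                     
━━━━━━━━━━━━━━━┓──┨                     
eOfLife        ┃  ┃                     
───────────────┨ G┃━━━━━━━━━━━━━━━━━┓   
 0             ┃ │┃FileEditor       ┃   
█·██······█···█┃ ·┃─────────────────┨   
██······█··█···┃  ┃024-01-15 00:00:▲┃   
·············█·┃ ·┃024-01-15 00:00:█┃   
·█··█··█···█···┃ │┃024-01-15 00:00:░┃   
█····███···██··┃ ·┃024-01-15 00:00:░┃   
···██·██·█·█···┃  ┃024-01-15 00:00:░┃   
█·███·█·██·█··█┃ ·┃024-01-15 00:00:▼┃   
━━━━━━━━━━━━━━━┛ │┃━━━━━━━━━━━━━━━━━┛   
 G       R       ·┃                     
sor: (0,0)        ┃                     


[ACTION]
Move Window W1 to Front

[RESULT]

                                        
                                        
                                        
━━━━━━━━━━━━━━━━━━┓                     
rcuitBoard        ┃                     
──────────────────┨                     
0 1 2 3 4 5       ┃                     
[.]  · ─ ·       G┃━━━━━━━━━━━━━━━━━┓   
                 │┃FileEditor       ┃   
                 ·┃─────────────────┨   
                  ┃024-01-15 00:00:▲┃   
         L   ·   ·┃024-01-15 00:00:█┃   
             │   │┃024-01-15 00:00:░┃   
     · ─ ·   C   ·┃024-01-15 00:00:░┃   
                  ┃024-01-15 00:00:░┃   
     R           ·┃024-01-15 00:00:▼┃   
                 │┃━━━━━━━━━━━━━━━━━┛   
 G       R       ·┃                     
sor: (0,0)        ┃                     


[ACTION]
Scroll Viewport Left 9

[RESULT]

                                        
                                        
                                        
     ┏━━━━━━━━━━━━━━━━━━━━━┓            
     ┃ CircuitBoard        ┃            
    ┏┠─────────────────────┨            
    ┃┃   0 1 2 3 4 5       ┃            
    ┠┃0  [.]  · ─ ·       G┃━━━━━━━━━━━━
    ┃┃                    │┃FileEditor  
    ┃┃1                   ·┃────────────
    ┃┃                     ┃024-01-15 00
    ┃┃2           L   ·   ·┃024-01-15 00
    ┃┃                │   │┃024-01-15 00
    ┃┃3       · ─ ·   C   ·┃024-01-15 00
    ┃┃                     ┃024-01-15 00
    ┃┃4       R           ·┃024-01-15 00
    ┗┃                    │┃━━━━━━━━━━━━
     ┃5   G       R       ·┃            
     ┃Cursor: (0,0)        ┃            


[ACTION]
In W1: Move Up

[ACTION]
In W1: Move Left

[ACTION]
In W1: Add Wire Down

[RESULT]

                                        
                                        
                                        
     ┏━━━━━━━━━━━━━━━━━━━━━┓            
     ┃ CircuitBoard        ┃            
    ┏┠─────────────────────┨            
    ┃┃   0 1 2 3 4 5       ┃            
    ┠┃0  [.]  · ─ ·       G┃━━━━━━━━━━━━
    ┃┃    │               │┃FileEditor  
    ┃┃1   ·               ·┃────────────
    ┃┃                     ┃024-01-15 00
    ┃┃2           L   ·   ·┃024-01-15 00
    ┃┃                │   │┃024-01-15 00
    ┃┃3       · ─ ·   C   ·┃024-01-15 00
    ┃┃                     ┃024-01-15 00
    ┃┃4       R           ·┃024-01-15 00
    ┗┃                    │┃━━━━━━━━━━━━
     ┃5   G       R       ·┃            
     ┃Cursor: (0,0)        ┃            


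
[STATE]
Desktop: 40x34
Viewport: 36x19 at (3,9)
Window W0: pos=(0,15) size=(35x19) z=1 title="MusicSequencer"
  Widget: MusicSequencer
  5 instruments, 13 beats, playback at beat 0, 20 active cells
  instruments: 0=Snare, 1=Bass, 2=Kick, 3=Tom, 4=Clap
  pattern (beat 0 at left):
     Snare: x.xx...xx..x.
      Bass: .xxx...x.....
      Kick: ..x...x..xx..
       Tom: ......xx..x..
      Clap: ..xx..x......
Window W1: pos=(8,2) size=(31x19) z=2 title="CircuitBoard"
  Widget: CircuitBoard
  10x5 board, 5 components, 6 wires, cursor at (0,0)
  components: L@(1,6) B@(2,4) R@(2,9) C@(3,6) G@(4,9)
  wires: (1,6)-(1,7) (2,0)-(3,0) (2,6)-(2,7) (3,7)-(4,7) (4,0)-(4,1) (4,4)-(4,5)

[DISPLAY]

     ┃                             ┃
     ┃2   ·               B       ·┃
     ┃    │                        ┃
     ┃3   ·                       C┃
     ┃                             ┃
     ┃4   · ─ ·           · ─ ·    ┃
━━━━━┃Cursor: (0,0)                ┃
usicS┃                             ┃
─────┃                             ┃
    ▼┃                             ┃
nare█┃                             ┃
Bass·┗━━━━━━━━━━━━━━━━━━━━━━━━━━━━━┛
Kick··█···█··██··              ┃    
 Tom······██··█··              ┃    
Clap··██··█······              ┃    
                               ┃    
                               ┃    
                               ┃    
                               ┃    


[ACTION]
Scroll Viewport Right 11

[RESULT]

    ┃                             ┃ 
    ┃2   ·               B       ·┃ 
    ┃    │                        ┃ 
    ┃3   ·                       C┃ 
    ┃                             ┃ 
    ┃4   · ─ ·           · ─ ·    ┃ 
━━━━┃Cursor: (0,0)                ┃ 
sicS┃                             ┃ 
────┃                             ┃ 
   ▼┃                             ┃ 
are█┃                             ┃ 
ass·┗━━━━━━━━━━━━━━━━━━━━━━━━━━━━━┛ 
ick··█···█··██··              ┃     
Tom······██··█··              ┃     
lap··██··█······              ┃     
                              ┃     
                              ┃     
                              ┃     
                              ┃     


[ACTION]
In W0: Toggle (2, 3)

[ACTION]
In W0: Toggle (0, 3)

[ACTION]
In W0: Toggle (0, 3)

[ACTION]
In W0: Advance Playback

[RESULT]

    ┃                             ┃ 
    ┃2   ·               B       ·┃ 
    ┃    │                        ┃ 
    ┃3   ·                       C┃ 
    ┃                             ┃ 
    ┃4   · ─ ·           · ─ ·    ┃ 
━━━━┃Cursor: (0,0)                ┃ 
sicS┃                             ┃ 
────┃                             ┃ 
   0┃                             ┃ 
are█┃                             ┃ 
ass·┗━━━━━━━━━━━━━━━━━━━━━━━━━━━━━┛ 
ick··██··█··██··              ┃     
Tom······██··█··              ┃     
lap··██··█······              ┃     
                              ┃     
                              ┃     
                              ┃     
                              ┃     


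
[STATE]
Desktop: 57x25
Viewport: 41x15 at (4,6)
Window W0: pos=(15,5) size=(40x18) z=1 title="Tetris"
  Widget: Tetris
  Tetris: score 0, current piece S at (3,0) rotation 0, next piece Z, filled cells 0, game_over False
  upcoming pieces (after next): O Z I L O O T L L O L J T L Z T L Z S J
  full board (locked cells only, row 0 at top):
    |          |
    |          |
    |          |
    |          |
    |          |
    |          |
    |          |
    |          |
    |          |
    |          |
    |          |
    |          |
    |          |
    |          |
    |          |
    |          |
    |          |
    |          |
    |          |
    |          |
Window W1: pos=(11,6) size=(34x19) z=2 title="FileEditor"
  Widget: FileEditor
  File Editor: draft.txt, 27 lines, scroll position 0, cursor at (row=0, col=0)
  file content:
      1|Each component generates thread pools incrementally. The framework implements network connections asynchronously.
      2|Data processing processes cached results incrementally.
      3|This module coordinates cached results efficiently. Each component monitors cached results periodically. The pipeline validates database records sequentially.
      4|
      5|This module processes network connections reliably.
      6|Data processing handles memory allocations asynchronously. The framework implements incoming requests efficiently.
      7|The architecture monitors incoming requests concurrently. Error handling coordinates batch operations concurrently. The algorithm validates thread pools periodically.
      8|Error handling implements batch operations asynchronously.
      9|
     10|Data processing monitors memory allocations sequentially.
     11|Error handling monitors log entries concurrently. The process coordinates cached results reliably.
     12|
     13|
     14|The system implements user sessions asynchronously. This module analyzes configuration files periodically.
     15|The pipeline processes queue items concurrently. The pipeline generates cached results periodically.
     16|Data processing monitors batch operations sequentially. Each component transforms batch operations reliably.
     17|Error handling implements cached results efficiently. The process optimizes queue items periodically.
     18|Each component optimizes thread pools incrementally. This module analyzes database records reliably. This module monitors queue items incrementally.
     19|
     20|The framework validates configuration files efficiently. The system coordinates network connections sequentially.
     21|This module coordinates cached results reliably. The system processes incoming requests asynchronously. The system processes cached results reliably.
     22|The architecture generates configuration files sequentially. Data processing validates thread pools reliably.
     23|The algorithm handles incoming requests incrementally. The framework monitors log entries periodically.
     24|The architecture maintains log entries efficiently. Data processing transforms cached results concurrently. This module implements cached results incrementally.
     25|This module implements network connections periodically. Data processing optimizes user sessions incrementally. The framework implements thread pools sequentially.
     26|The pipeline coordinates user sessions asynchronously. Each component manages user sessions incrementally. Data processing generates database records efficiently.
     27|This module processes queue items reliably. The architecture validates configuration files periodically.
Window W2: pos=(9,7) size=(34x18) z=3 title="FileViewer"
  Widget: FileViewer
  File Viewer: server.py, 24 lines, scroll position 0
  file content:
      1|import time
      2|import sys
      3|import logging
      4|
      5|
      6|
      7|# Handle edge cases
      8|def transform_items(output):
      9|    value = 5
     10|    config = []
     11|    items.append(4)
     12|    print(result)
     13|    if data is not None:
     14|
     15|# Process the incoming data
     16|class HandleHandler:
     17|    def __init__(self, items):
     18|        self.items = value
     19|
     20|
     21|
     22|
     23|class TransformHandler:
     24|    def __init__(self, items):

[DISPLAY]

       ┏━━━━━━━━━━━━━━━━━━━━━━━━━━━━━━━━┓
     ┏━━━━━━━━━━━━━━━━━━━━━━━━━━━━━━━━┓ ┃
     ┃ FileViewer                     ┃─┨
     ┠────────────────────────────────┨▲┃
     ┃import time                    ▲┃█┃
     ┃import sys                     █┃░┃
     ┃import logging                 ░┃░┃
     ┃                               ░┃░┃
     ┃                               ░┃░┃
     ┃                               ░┃░┃
     ┃# Handle edge cases            ░┃░┃
     ┃def transform_items(output):   ░┃░┃
     ┃    value = 5                  ░┃░┃
     ┃    config = []                ░┃░┃
     ┃    items.append(4)            ░┃░┃


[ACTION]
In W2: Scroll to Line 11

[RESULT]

       ┏━━━━━━━━━━━━━━━━━━━━━━━━━━━━━━━━┓
     ┏━━━━━━━━━━━━━━━━━━━━━━━━━━━━━━━━┓ ┃
     ┃ FileViewer                     ┃─┨
     ┠────────────────────────────────┨▲┃
     ┃    items.append(4)            ▲┃█┃
     ┃    print(result)              ░┃░┃
     ┃    if data is not None:       ░┃░┃
     ┃                               ░┃░┃
     ┃# Process the incoming data    ░┃░┃
     ┃class HandleHandler:           ░┃░┃
     ┃    def __init__(self, items): ░┃░┃
     ┃        self.items = value     ░┃░┃
     ┃                               ░┃░┃
     ┃                               ░┃░┃
     ┃                               ░┃░┃


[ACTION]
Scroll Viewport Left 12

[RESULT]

           ┏━━━━━━━━━━━━━━━━━━━━━━━━━━━━━
         ┏━━━━━━━━━━━━━━━━━━━━━━━━━━━━━━━
         ┃ FileViewer                    
         ┠───────────────────────────────
         ┃    items.append(4)            
         ┃    print(result)              
         ┃    if data is not None:       
         ┃                               
         ┃# Process the incoming data    
         ┃class HandleHandler:           
         ┃    def __init__(self, items): 
         ┃        self.items = value     
         ┃                               
         ┃                               
         ┃                               


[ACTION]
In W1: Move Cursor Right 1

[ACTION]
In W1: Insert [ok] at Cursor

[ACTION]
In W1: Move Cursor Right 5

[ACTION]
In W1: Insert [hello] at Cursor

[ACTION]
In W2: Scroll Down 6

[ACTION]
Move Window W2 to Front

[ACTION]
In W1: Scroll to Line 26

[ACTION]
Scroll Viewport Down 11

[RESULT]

         ┃    items.append(4)            
         ┃    print(result)              
         ┃    if data is not None:       
         ┃                               
         ┃# Process the incoming data    
         ┃class HandleHandler:           
         ┃    def __init__(self, items): 
         ┃        self.items = value     
         ┃                               
         ┃                               
         ┃                               
         ┃                               
         ┃class TransformHandler:        
         ┃    def __init__(self, items): 
         ┗━━━━━━━━━━━━━━━━━━━━━━━━━━━━━━━


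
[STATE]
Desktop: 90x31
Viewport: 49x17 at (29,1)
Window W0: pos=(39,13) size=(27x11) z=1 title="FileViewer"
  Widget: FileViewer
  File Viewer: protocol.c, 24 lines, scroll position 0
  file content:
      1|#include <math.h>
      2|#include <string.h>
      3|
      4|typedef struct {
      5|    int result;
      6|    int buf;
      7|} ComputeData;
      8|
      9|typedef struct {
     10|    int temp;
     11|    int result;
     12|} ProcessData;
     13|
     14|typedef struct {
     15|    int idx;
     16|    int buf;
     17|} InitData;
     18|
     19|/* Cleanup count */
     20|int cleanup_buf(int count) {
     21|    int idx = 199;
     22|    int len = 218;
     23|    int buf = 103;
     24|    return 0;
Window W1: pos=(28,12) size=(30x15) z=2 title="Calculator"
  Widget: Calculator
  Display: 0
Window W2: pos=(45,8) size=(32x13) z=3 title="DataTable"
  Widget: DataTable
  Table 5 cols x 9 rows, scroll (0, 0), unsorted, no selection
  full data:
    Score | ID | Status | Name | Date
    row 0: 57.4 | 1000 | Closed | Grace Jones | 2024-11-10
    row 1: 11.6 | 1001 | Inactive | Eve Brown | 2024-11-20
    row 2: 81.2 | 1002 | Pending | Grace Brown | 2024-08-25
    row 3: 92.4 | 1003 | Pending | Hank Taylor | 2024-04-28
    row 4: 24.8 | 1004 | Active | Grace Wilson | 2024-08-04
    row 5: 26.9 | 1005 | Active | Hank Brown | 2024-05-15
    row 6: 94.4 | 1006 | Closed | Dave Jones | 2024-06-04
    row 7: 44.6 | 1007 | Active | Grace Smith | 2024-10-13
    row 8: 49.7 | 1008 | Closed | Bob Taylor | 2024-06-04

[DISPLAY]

                                                 
                                                 
                                                 
                                                 
                                                 
                                                 
                                                 
                ┏━━━━━━━━━━━━━━━━━━━━━━━━━━━━━━┓ 
                ┃ DataTable                    ┃ 
                ┠──────────────────────────────┨ 
                ┃Score│ID  │Status  │Name      ┃ 
━━━━━━━━━━━━━━━━┃─────┼────┼────────┼──────────┃ 
 Calculator     ┃57.4 │1000│Closed  │Grace Jone┃ 
────────────────┃11.6 │1001│Inactive│Eve Brown ┃ 
                ┃81.2 │1002│Pending │Grace Brow┃ 
┌───┬───┬───┬───┃92.4 │1003│Pending │Hank Taylo┃ 
│ 7 │ 8 │ 9 │ ÷ ┃24.8 │1004│Active  │Grace Wils┃ 


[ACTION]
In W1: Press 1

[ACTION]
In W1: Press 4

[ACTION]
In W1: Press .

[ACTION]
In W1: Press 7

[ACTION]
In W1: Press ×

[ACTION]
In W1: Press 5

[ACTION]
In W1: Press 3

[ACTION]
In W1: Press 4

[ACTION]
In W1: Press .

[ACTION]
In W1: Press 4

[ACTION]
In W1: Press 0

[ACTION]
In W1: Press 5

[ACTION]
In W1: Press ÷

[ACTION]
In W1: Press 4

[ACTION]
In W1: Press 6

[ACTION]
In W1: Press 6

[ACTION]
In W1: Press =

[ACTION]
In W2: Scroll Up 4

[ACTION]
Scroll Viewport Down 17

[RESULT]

────────────────┃11.6 │1001│Inactive│Eve Brown ┃ 
                ┃81.2 │1002│Pending │Grace Brow┃ 
┌───┬───┬───┬───┃92.4 │1003│Pending │Hank Taylo┃ 
│ 7 │ 8 │ 9 │ ÷ ┃24.8 │1004│Active  │Grace Wils┃ 
├───┼───┼───┼───┃26.9 │1005│Active  │Hank Brown┃ 
│ 4 │ 5 │ 6 │ × ┃94.4 │1006│Closed  │Dave Jones┃ 
├───┼───┼───┼───┗━━━━━━━━━━━━━━━━━━━━━━━━━━━━━━┛ 
│ 1 │ 2 │ 3 │ - │           ┃      ░┃            
├───┼───┼───┼───┤           ┃      ▼┃            
│ 0 │ . │ = │ + │           ┃━━━━━━━┛            
├───┼───┼───┼───┤           ┃                    
│ C │ MC│ MR│ M+│           ┃                    
━━━━━━━━━━━━━━━━━━━━━━━━━━━━┛                    
                                                 
                                                 
                                                 
                                                 


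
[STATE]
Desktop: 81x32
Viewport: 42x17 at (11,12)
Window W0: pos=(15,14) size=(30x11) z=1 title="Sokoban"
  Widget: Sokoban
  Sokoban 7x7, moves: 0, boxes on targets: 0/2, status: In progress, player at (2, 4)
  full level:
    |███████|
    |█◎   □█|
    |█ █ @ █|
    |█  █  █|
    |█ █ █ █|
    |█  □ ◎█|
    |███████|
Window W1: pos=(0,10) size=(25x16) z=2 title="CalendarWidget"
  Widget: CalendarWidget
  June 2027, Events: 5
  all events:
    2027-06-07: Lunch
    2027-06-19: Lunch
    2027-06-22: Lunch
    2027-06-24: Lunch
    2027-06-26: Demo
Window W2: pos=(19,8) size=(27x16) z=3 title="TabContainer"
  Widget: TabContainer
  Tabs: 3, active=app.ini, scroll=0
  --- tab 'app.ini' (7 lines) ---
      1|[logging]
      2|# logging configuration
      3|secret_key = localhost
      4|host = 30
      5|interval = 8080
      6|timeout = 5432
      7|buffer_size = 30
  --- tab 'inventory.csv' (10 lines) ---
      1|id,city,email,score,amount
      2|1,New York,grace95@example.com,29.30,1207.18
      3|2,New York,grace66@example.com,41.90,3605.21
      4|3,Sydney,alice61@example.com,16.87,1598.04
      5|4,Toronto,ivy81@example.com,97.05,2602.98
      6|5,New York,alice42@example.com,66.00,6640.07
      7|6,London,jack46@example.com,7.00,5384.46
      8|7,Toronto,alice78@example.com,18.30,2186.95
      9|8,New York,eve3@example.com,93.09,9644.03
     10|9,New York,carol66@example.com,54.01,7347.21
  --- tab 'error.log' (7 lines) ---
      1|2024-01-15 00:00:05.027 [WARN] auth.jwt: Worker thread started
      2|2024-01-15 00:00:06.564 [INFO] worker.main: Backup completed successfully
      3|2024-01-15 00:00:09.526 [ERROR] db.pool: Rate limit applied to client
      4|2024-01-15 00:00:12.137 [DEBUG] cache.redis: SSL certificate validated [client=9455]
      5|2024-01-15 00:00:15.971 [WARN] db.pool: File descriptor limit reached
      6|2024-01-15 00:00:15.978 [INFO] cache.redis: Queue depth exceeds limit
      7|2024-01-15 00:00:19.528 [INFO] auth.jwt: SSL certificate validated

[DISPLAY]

────────┃─────────────────────────┃       
e 2027  ┃[logging]                ┃       
h Fr Sa ┃# logging configuration  ┃       
3  4  5 ┃secret_key = localhost   ┃       
10 11 12┃host = 30                ┃       
7 18 19*┃interval = 8080          ┃       
24* 25 2┃timeout = 5432           ┃       
        ┃buffer_size = 30         ┃       
        ┃                         ┃       
        ┃                         ┃       
        ┃                         ┃       
        ┗━━━━━━━━━━━━━━━━━━━━━━━━━┛       
             ┃━━━━━━━━━━━━━━━━━━━┛        
━━━━━━━━━━━━━┛                            
                                          
                                          
                                          


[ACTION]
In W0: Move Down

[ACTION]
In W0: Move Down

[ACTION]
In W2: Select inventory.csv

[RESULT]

────────┃─────────────────────────┃       
e 2027  ┃id,city,email,score,amoun┃       
h Fr Sa ┃1,New York,grace95@exampl┃       
3  4  5 ┃2,New York,grace66@exampl┃       
10 11 12┃3,Sydney,alice61@example.┃       
7 18 19*┃4,Toronto,ivy81@example.c┃       
24* 25 2┃5,New York,alice42@exampl┃       
        ┃6,London,jack46@example.c┃       
        ┃7,Toronto,alice78@example┃       
        ┃8,New York,eve3@example.c┃       
        ┃9,New York,carol66@exampl┃       
        ┗━━━━━━━━━━━━━━━━━━━━━━━━━┛       
             ┃━━━━━━━━━━━━━━━━━━━┛        
━━━━━━━━━━━━━┛                            
                                          
                                          
                                          
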